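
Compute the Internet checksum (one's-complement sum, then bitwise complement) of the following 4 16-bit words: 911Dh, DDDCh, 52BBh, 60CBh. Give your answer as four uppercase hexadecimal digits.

DD7E

One's-complement addition (fold any carry out of bit 15 back into bit 0):
  0x911D + 0xDDDC = 0x16EF9 → wrap carry → 0x6EFA
  0x6EFA + 0x52BB = 0x0C1B5
  0xC1B5 + 0x60CB = 0x12280 → wrap carry → 0x2281
One's-complement sum = 0x2281.
Checksum = ~0x2281 & 0xFFFF = 0xDD7E.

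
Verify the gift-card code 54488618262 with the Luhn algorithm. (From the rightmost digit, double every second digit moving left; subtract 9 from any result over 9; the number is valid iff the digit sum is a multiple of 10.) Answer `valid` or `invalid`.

valid

From the right, keep odd positions and double even positions (subtract 9 from any doubled value over 9):
  doubled (positions 2,4,...): 3 7 3 7 8 → sum 28
  kept (positions 1,3,...): 2 2 1 8 4 5 → sum 22
Total = 50.
50 mod 10 = 0, so the number is valid.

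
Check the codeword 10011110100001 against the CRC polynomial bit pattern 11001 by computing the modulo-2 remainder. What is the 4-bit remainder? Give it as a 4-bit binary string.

Modulo-2 division of 10011110100001 by 11001:
  pos 0: 10011 XOR 11001 = 01010
  pos 1: 10101 XOR 11001 = 01100
  pos 2: 11001 XOR 11001 = 00000
  pos 8: 10000 XOR 11001 = 01001
  pos 9: 10011 XOR 11001 = 01010
Remainder = 1010 (nonzero — an error is detected).

1010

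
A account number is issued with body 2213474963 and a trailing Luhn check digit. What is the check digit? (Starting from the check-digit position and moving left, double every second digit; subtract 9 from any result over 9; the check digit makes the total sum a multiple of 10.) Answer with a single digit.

Partial digits right→left: 3 6 9 4 7 4 3 1 2 2
Double every second digit counting from the check-digit position (so the 1st, 3rd, 5th, ... of the partial from the right).
  doubled (with −9 where >9): 6 9 5 6 4 → sum 30
  kept as-is: 6 4 4 1 2 → sum 17
Total = 30 + 17 = 47.
Check digit = (10 − (47 mod 10)) mod 10 = 3.

3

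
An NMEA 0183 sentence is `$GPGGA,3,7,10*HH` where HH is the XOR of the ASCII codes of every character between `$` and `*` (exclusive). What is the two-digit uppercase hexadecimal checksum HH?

7F

XOR the ASCII codes of the payload characters:
  'G' = 0x47 → acc = 0x47
  'P' = 0x50 → acc = 0x17
  'G' = 0x47 → acc = 0x50
  'G' = 0x47 → acc = 0x17
  'A' = 0x41 → acc = 0x56
  ',' = 0x2C → acc = 0x7A
  '3' = 0x33 → acc = 0x49
  ',' = 0x2C → acc = 0x65
  '7' = 0x37 → acc = 0x52
  ',' = 0x2C → acc = 0x7E
  '1' = 0x31 → acc = 0x4F
  '0' = 0x30 → acc = 0x7F
Checksum = 0x7F.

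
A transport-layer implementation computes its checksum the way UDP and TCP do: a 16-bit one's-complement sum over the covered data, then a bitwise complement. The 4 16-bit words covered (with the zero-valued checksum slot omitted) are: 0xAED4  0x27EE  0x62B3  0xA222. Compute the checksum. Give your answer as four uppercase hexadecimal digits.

2467

One's-complement addition (fold any carry out of bit 15 back into bit 0):
  0xAED4 + 0x27EE = 0x0D6C2
  0xD6C2 + 0x62B3 = 0x13975 → wrap carry → 0x3976
  0x3976 + 0xA222 = 0x0DB98
One's-complement sum = 0xDB98.
Checksum = ~0xDB98 & 0xFFFF = 0x2467.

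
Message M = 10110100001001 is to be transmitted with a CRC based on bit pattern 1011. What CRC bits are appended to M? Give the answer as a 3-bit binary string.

Append 3 zeros: 10110100001001000. Divide by 1011 (XOR where the leading bit is 1):
  pos 0: 1011 XOR 1011 = 0000
  pos 5: 1000 XOR 1011 = 0011
  pos 7: 1101 XOR 1011 = 0110
  pos 8: 1100 XOR 1011 = 0111
  pos 9: 1110 XOR 1011 = 0101
  pos 10: 1011 XOR 1011 = 0000
Remainder (last 3 bits) = 000. This is the CRC / FCS.

000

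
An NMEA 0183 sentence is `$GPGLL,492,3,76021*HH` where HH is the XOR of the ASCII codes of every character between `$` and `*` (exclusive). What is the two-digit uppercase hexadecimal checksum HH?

42

XOR the ASCII codes of the payload characters:
  'G' = 0x47 → acc = 0x47
  'P' = 0x50 → acc = 0x17
  'G' = 0x47 → acc = 0x50
  'L' = 0x4C → acc = 0x1C
  'L' = 0x4C → acc = 0x50
  ',' = 0x2C → acc = 0x7C
  '4' = 0x34 → acc = 0x48
  '9' = 0x39 → acc = 0x71
  '2' = 0x32 → acc = 0x43
  ',' = 0x2C → acc = 0x6F
  '3' = 0x33 → acc = 0x5C
  ',' = 0x2C → acc = 0x70
  '7' = 0x37 → acc = 0x47
  '6' = 0x36 → acc = 0x71
  '0' = 0x30 → acc = 0x41
  '2' = 0x32 → acc = 0x73
  '1' = 0x31 → acc = 0x42
Checksum = 0x42.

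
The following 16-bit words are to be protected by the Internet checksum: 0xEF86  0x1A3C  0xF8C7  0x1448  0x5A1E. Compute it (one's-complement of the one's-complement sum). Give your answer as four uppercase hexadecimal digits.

One's-complement addition (fold any carry out of bit 15 back into bit 0):
  0xEF86 + 0x1A3C = 0x109C2 → wrap carry → 0x09C3
  0x09C3 + 0xF8C7 = 0x1028A → wrap carry → 0x028B
  0x028B + 0x1448 = 0x016D3
  0x16D3 + 0x5A1E = 0x070F1
One's-complement sum = 0x70F1.
Checksum = ~0x70F1 & 0xFFFF = 0x8F0E.

8F0E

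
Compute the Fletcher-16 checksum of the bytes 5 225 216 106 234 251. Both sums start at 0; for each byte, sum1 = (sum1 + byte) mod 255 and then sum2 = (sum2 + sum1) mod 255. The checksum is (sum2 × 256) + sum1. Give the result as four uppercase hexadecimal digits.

Running sums (mod 255):
  after byte 0 (5): sum1=5, sum2=5
  after byte 1 (225): sum1=230, sum2=235
  after byte 2 (216): sum1=191, sum2=171
  after byte 3 (106): sum1=42, sum2=213
  after byte 4 (234): sum1=21, sum2=234
  after byte 5 (251): sum1=17, sum2=251
Checksum = sum2·256 + sum1 = 251·256 + 17 = 64273 = 0xFB11.

FB11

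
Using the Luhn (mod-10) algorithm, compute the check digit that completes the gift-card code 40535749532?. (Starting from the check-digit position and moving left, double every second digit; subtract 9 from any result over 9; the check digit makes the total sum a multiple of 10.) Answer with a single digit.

Partial digits right→left: 2 3 5 9 4 7 5 3 5 0 4
Double every second digit counting from the check-digit position (so the 1st, 3rd, 5th, ... of the partial from the right).
  doubled (with −9 where >9): 4 1 8 1 1 8 → sum 23
  kept as-is: 3 9 7 3 0 → sum 22
Total = 23 + 22 = 45.
Check digit = (10 − (45 mod 10)) mod 10 = 5.

5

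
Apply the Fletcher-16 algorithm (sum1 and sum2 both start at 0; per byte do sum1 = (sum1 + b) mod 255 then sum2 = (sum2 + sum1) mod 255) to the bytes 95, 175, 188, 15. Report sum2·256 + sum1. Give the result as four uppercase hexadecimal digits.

15DA

Running sums (mod 255):
  after byte 0 (95): sum1=95, sum2=95
  after byte 1 (175): sum1=15, sum2=110
  after byte 2 (188): sum1=203, sum2=58
  after byte 3 (15): sum1=218, sum2=21
Checksum = sum2·256 + sum1 = 21·256 + 218 = 5594 = 0x15DA.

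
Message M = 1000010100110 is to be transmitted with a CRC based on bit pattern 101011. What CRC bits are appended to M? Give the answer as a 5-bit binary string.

Append 5 zeros: 100001010011000000. Divide by 101011 (XOR where the leading bit is 1):
  pos 0: 100001 XOR 101011 = 001010
  pos 2: 101001 XOR 101011 = 000010
  pos 6: 100011 XOR 101011 = 001000
  pos 8: 100000 XOR 101011 = 001011
  pos 10: 101100 XOR 101011 = 000111
Remainder (last 5 bits) = 11100. This is the CRC / FCS.

11100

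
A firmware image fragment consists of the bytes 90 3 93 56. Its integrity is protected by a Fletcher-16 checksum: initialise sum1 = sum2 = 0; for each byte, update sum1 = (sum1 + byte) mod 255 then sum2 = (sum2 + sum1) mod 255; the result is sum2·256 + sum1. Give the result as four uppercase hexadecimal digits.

Running sums (mod 255):
  after byte 0 (90): sum1=90, sum2=90
  after byte 1 (3): sum1=93, sum2=183
  after byte 2 (93): sum1=186, sum2=114
  after byte 3 (56): sum1=242, sum2=101
Checksum = sum2·256 + sum1 = 101·256 + 242 = 26098 = 0x65F2.

65F2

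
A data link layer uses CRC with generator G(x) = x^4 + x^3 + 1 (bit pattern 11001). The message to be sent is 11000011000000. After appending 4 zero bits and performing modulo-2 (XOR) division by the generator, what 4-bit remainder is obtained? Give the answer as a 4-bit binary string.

Append 4 zeros: 110000110000000000. Divide by 11001 (XOR where the leading bit is 1):
  pos 0: 11000 XOR 11001 = 00001
  pos 4: 10110 XOR 11001 = 01111
  pos 5: 11110 XOR 11001 = 00111
  pos 7: 11100 XOR 11001 = 00101
  pos 9: 10100 XOR 11001 = 01101
  pos 10: 11010 XOR 11001 = 00011
  pos 13: 11000 XOR 11001 = 00001
Remainder (last 4 bits) = 0001. This is the CRC / FCS.

0001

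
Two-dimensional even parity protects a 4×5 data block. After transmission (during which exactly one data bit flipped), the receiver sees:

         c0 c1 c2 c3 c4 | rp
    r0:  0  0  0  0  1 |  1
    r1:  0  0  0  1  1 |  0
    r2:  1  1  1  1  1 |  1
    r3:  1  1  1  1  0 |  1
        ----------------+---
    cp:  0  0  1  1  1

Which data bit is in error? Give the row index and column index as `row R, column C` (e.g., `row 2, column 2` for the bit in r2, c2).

row 3, column 2

Recompute each row's even parity and compare to rp:
  r0: data parity 1, sent rp 1 → ok
  r1: data parity 0, sent rp 0 → ok
  r2: data parity 1, sent rp 1 → ok
  r3: data parity 0, sent rp 1 → mismatch
Recompute each column's even parity and compare to cp:
  c0: data parity 0, sent cp 0 → ok
  c1: data parity 0, sent cp 0 → ok
  c2: data parity 0, sent cp 1 → mismatch
  c3: data parity 1, sent cp 1 → ok
  c4: data parity 1, sent cp 1 → ok
Exactly one row (r3) and one column (c2) fail → the flipped bit is at their intersection.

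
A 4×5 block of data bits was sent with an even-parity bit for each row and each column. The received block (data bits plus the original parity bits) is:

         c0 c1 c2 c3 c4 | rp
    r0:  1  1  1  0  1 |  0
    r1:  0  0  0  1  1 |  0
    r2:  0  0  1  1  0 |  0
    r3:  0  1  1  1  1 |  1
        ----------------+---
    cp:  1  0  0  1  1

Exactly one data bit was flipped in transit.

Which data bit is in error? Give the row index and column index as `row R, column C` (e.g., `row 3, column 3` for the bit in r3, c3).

Recompute each row's even parity and compare to rp:
  r0: data parity 0, sent rp 0 → ok
  r1: data parity 0, sent rp 0 → ok
  r2: data parity 0, sent rp 0 → ok
  r3: data parity 0, sent rp 1 → mismatch
Recompute each column's even parity and compare to cp:
  c0: data parity 1, sent cp 1 → ok
  c1: data parity 0, sent cp 0 → ok
  c2: data parity 1, sent cp 0 → mismatch
  c3: data parity 1, sent cp 1 → ok
  c4: data parity 1, sent cp 1 → ok
Exactly one row (r3) and one column (c2) fail → the flipped bit is at their intersection.

row 3, column 2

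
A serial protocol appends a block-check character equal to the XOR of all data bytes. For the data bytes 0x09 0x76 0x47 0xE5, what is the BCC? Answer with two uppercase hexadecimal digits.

XOR the bytes together:
  start with 0x09
  0x09 ⊕ 0x76 = 0x7F
  0x7F ⊕ 0x47 = 0x38
  0x38 ⊕ 0xE5 = 0xDD

DD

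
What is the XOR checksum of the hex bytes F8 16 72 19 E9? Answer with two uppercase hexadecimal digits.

XOR the bytes together:
  start with 0xF8
  0xF8 ⊕ 0x16 = 0xEE
  0xEE ⊕ 0x72 = 0x9C
  0x9C ⊕ 0x19 = 0x85
  0x85 ⊕ 0xE9 = 0x6C

6C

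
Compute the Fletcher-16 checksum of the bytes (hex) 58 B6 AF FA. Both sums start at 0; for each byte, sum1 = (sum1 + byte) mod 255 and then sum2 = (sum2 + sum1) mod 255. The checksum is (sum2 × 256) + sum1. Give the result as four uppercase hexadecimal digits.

Running sums (mod 255):
  after byte 0 (58): sum1=88, sum2=88
  after byte 1 (B6): sum1=15, sum2=103
  after byte 2 (AF): sum1=190, sum2=38
  after byte 3 (FA): sum1=185, sum2=223
Checksum = sum2·256 + sum1 = 223·256 + 185 = 57273 = 0xDFB9.

DFB9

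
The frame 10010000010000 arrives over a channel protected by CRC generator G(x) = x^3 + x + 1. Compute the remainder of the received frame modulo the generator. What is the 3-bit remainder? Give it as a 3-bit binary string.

000

Modulo-2 division of 10010000010000 by 1011:
  pos 0: 1001 XOR 1011 = 0010
  pos 2: 1000 XOR 1011 = 0011
  pos 4: 1100 XOR 1011 = 0111
  pos 5: 1110 XOR 1011 = 0101
  pos 6: 1011 XOR 1011 = 0000
Remainder = 000 (zero — the frame passes the CRC check).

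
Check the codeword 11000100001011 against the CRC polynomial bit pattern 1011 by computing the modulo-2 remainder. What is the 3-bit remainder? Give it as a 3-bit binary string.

Modulo-2 division of 11000100001011 by 1011:
  pos 0: 1100 XOR 1011 = 0111
  pos 1: 1110 XOR 1011 = 0101
  pos 2: 1011 XOR 1011 = 0000
  pos 10: 1011 XOR 1011 = 0000
Remainder = 000 (zero — the frame passes the CRC check).

000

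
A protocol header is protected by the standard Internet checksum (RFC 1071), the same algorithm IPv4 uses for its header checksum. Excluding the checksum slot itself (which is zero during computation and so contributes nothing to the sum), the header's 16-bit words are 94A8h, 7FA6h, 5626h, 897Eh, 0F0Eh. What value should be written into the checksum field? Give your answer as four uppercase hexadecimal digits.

One's-complement addition (fold any carry out of bit 15 back into bit 0):
  0x94A8 + 0x7FA6 = 0x1144E → wrap carry → 0x144F
  0x144F + 0x5626 = 0x06A75
  0x6A75 + 0x897E = 0x0F3F3
  0xF3F3 + 0x0F0E = 0x10301 → wrap carry → 0x0302
One's-complement sum = 0x0302.
Checksum = ~0x0302 & 0xFFFF = 0xFCFD.

FCFD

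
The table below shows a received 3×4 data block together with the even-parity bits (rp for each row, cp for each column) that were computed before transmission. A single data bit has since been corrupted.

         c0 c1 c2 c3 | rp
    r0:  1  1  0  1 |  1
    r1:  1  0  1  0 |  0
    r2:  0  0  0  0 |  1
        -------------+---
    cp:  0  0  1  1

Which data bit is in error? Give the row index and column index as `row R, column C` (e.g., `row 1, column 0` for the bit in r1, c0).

row 2, column 1

Recompute each row's even parity and compare to rp:
  r0: data parity 1, sent rp 1 → ok
  r1: data parity 0, sent rp 0 → ok
  r2: data parity 0, sent rp 1 → mismatch
Recompute each column's even parity and compare to cp:
  c0: data parity 0, sent cp 0 → ok
  c1: data parity 1, sent cp 0 → mismatch
  c2: data parity 1, sent cp 1 → ok
  c3: data parity 1, sent cp 1 → ok
Exactly one row (r2) and one column (c1) fail → the flipped bit is at their intersection.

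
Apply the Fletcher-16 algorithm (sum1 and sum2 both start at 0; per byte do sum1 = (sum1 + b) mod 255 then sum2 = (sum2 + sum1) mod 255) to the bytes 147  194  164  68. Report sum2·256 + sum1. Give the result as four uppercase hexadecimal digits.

Running sums (mod 255):
  after byte 0 (147): sum1=147, sum2=147
  after byte 1 (194): sum1=86, sum2=233
  after byte 2 (164): sum1=250, sum2=228
  after byte 3 (68): sum1=63, sum2=36
Checksum = sum2·256 + sum1 = 36·256 + 63 = 9279 = 0x243F.

243F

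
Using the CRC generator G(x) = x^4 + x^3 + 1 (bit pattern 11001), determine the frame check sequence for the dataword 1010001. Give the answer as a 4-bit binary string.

1101

Append 4 zeros: 10100010000. Divide by 11001 (XOR where the leading bit is 1):
  pos 0: 10100 XOR 11001 = 01101
  pos 1: 11010 XOR 11001 = 00011
  pos 4: 11100 XOR 11001 = 00101
  pos 6: 10100 XOR 11001 = 01101
Remainder (last 4 bits) = 1101. This is the CRC / FCS.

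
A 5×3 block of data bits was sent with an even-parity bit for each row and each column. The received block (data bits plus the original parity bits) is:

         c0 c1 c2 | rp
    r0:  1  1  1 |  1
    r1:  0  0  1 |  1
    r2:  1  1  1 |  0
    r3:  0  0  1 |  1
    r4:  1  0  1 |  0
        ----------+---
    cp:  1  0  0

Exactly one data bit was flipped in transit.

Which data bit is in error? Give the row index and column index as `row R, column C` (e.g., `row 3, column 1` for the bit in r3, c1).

Recompute each row's even parity and compare to rp:
  r0: data parity 1, sent rp 1 → ok
  r1: data parity 1, sent rp 1 → ok
  r2: data parity 1, sent rp 0 → mismatch
  r3: data parity 1, sent rp 1 → ok
  r4: data parity 0, sent rp 0 → ok
Recompute each column's even parity and compare to cp:
  c0: data parity 1, sent cp 1 → ok
  c1: data parity 0, sent cp 0 → ok
  c2: data parity 1, sent cp 0 → mismatch
Exactly one row (r2) and one column (c2) fail → the flipped bit is at their intersection.

row 2, column 2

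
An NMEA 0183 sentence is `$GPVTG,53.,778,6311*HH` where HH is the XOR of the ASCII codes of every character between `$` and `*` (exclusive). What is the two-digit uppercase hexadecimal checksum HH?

XOR the ASCII codes of the payload characters:
  'G' = 0x47 → acc = 0x47
  'P' = 0x50 → acc = 0x17
  'V' = 0x56 → acc = 0x41
  'T' = 0x54 → acc = 0x15
  'G' = 0x47 → acc = 0x52
  ',' = 0x2C → acc = 0x7E
  '5' = 0x35 → acc = 0x4B
  '3' = 0x33 → acc = 0x78
  '.' = 0x2E → acc = 0x56
  ',' = 0x2C → acc = 0x7A
  '7' = 0x37 → acc = 0x4D
  '7' = 0x37 → acc = 0x7A
  '8' = 0x38 → acc = 0x42
  ',' = 0x2C → acc = 0x6E
  '6' = 0x36 → acc = 0x58
  '3' = 0x33 → acc = 0x6B
  '1' = 0x31 → acc = 0x5A
  '1' = 0x31 → acc = 0x6B
Checksum = 0x6B.

6B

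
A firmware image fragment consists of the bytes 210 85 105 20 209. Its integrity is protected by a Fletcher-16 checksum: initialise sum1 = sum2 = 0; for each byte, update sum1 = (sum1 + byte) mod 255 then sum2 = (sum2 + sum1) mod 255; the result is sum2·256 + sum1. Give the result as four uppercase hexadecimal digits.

A977

Running sums (mod 255):
  after byte 0 (210): sum1=210, sum2=210
  after byte 1 (85): sum1=40, sum2=250
  after byte 2 (105): sum1=145, sum2=140
  after byte 3 (20): sum1=165, sum2=50
  after byte 4 (209): sum1=119, sum2=169
Checksum = sum2·256 + sum1 = 169·256 + 119 = 43383 = 0xA977.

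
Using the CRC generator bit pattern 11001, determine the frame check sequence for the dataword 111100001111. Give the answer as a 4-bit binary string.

Append 4 zeros: 1111000011110000. Divide by 11001 (XOR where the leading bit is 1):
  pos 0: 11110 XOR 11001 = 00111
  pos 2: 11100 XOR 11001 = 00101
  pos 4: 10101 XOR 11001 = 01100
  pos 5: 11001 XOR 11001 = 00000
  pos 10: 11000 XOR 11001 = 00001
Remainder (last 4 bits) = 0010. This is the CRC / FCS.

0010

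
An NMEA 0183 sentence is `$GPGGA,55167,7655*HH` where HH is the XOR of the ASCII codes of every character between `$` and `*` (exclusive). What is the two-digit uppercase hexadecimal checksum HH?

XOR the ASCII codes of the payload characters:
  'G' = 0x47 → acc = 0x47
  'P' = 0x50 → acc = 0x17
  'G' = 0x47 → acc = 0x50
  'G' = 0x47 → acc = 0x17
  'A' = 0x41 → acc = 0x56
  ',' = 0x2C → acc = 0x7A
  '5' = 0x35 → acc = 0x4F
  '5' = 0x35 → acc = 0x7A
  '1' = 0x31 → acc = 0x4B
  '6' = 0x36 → acc = 0x7D
  '7' = 0x37 → acc = 0x4A
  ',' = 0x2C → acc = 0x66
  '7' = 0x37 → acc = 0x51
  '6' = 0x36 → acc = 0x67
  '5' = 0x35 → acc = 0x52
  '5' = 0x35 → acc = 0x67
Checksum = 0x67.

67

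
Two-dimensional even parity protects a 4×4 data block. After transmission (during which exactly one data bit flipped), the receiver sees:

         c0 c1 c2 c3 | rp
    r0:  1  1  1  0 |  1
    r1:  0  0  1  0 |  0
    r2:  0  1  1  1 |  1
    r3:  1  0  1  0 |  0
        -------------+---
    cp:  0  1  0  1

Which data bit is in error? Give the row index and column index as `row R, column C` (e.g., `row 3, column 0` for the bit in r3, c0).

Recompute each row's even parity and compare to rp:
  r0: data parity 1, sent rp 1 → ok
  r1: data parity 1, sent rp 0 → mismatch
  r2: data parity 1, sent rp 1 → ok
  r3: data parity 0, sent rp 0 → ok
Recompute each column's even parity and compare to cp:
  c0: data parity 0, sent cp 0 → ok
  c1: data parity 0, sent cp 1 → mismatch
  c2: data parity 0, sent cp 0 → ok
  c3: data parity 1, sent cp 1 → ok
Exactly one row (r1) and one column (c1) fail → the flipped bit is at their intersection.

row 1, column 1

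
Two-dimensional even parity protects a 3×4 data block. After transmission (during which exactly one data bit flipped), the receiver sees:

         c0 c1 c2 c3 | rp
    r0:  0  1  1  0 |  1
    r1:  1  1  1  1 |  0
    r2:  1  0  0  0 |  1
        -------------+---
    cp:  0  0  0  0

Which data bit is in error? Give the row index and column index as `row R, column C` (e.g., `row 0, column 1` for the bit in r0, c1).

Recompute each row's even parity and compare to rp:
  r0: data parity 0, sent rp 1 → mismatch
  r1: data parity 0, sent rp 0 → ok
  r2: data parity 1, sent rp 1 → ok
Recompute each column's even parity and compare to cp:
  c0: data parity 0, sent cp 0 → ok
  c1: data parity 0, sent cp 0 → ok
  c2: data parity 0, sent cp 0 → ok
  c3: data parity 1, sent cp 0 → mismatch
Exactly one row (r0) and one column (c3) fail → the flipped bit is at their intersection.

row 0, column 3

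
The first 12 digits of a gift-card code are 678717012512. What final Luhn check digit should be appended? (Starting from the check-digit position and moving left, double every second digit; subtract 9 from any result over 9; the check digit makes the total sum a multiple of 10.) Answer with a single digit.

0

Partial digits right→left: 2 1 5 2 1 0 7 1 7 8 7 6
Double every second digit counting from the check-digit position (so the 1st, 3rd, 5th, ... of the partial from the right).
  doubled (with −9 where >9): 4 1 2 5 5 5 → sum 22
  kept as-is: 1 2 0 1 8 6 → sum 18
Total = 22 + 18 = 40.
Check digit = (10 − (40 mod 10)) mod 10 = 0.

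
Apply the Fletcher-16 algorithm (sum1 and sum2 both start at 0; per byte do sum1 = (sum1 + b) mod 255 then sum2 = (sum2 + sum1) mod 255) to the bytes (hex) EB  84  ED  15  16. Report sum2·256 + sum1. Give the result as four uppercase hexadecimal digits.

B789

Running sums (mod 255):
  after byte 0 (EB): sum1=235, sum2=235
  after byte 1 (84): sum1=112, sum2=92
  after byte 2 (ED): sum1=94, sum2=186
  after byte 3 (15): sum1=115, sum2=46
  after byte 4 (16): sum1=137, sum2=183
Checksum = sum2·256 + sum1 = 183·256 + 137 = 46985 = 0xB789.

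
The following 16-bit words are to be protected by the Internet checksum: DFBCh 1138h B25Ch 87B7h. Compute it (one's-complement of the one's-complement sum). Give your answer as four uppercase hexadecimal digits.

D4F6

One's-complement addition (fold any carry out of bit 15 back into bit 0):
  0xDFBC + 0x1138 = 0x0F0F4
  0xF0F4 + 0xB25C = 0x1A350 → wrap carry → 0xA351
  0xA351 + 0x87B7 = 0x12B08 → wrap carry → 0x2B09
One's-complement sum = 0x2B09.
Checksum = ~0x2B09 & 0xFFFF = 0xD4F6.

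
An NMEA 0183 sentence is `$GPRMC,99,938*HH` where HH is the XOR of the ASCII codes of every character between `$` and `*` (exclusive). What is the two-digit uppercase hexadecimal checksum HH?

79

XOR the ASCII codes of the payload characters:
  'G' = 0x47 → acc = 0x47
  'P' = 0x50 → acc = 0x17
  'R' = 0x52 → acc = 0x45
  'M' = 0x4D → acc = 0x08
  'C' = 0x43 → acc = 0x4B
  ',' = 0x2C → acc = 0x67
  '9' = 0x39 → acc = 0x5E
  '9' = 0x39 → acc = 0x67
  ',' = 0x2C → acc = 0x4B
  '9' = 0x39 → acc = 0x72
  '3' = 0x33 → acc = 0x41
  '8' = 0x38 → acc = 0x79
Checksum = 0x79.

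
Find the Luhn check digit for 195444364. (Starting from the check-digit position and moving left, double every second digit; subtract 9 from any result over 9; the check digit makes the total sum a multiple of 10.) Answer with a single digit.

2

Partial digits right→left: 4 6 3 4 4 4 5 9 1
Double every second digit counting from the check-digit position (so the 1st, 3rd, 5th, ... of the partial from the right).
  doubled (with −9 where >9): 8 6 8 1 2 → sum 25
  kept as-is: 6 4 4 9 → sum 23
Total = 25 + 23 = 48.
Check digit = (10 − (48 mod 10)) mod 10 = 2.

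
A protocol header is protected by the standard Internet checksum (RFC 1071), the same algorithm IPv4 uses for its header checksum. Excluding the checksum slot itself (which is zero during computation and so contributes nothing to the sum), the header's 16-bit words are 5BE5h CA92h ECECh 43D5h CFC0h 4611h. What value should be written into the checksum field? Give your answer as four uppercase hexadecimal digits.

One's-complement addition (fold any carry out of bit 15 back into bit 0):
  0x5BE5 + 0xCA92 = 0x12677 → wrap carry → 0x2678
  0x2678 + 0xECEC = 0x11364 → wrap carry → 0x1365
  0x1365 + 0x43D5 = 0x0573A
  0x573A + 0xCFC0 = 0x126FA → wrap carry → 0x26FB
  0x26FB + 0x4611 = 0x06D0C
One's-complement sum = 0x6D0C.
Checksum = ~0x6D0C & 0xFFFF = 0x92F3.

92F3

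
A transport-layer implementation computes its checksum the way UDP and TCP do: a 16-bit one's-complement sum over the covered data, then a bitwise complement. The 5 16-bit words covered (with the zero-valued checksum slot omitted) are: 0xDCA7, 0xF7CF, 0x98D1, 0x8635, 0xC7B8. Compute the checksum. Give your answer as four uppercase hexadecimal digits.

One's-complement addition (fold any carry out of bit 15 back into bit 0):
  0xDCA7 + 0xF7CF = 0x1D476 → wrap carry → 0xD477
  0xD477 + 0x98D1 = 0x16D48 → wrap carry → 0x6D49
  0x6D49 + 0x8635 = 0x0F37E
  0xF37E + 0xC7B8 = 0x1BB36 → wrap carry → 0xBB37
One's-complement sum = 0xBB37.
Checksum = ~0xBB37 & 0xFFFF = 0x44C8.

44C8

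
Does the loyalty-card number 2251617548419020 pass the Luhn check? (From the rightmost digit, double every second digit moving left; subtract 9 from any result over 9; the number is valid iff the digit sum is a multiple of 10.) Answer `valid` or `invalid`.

From the right, keep odd positions and double even positions (subtract 9 from any doubled value over 9):
  doubled (positions 2,4,...): 4 9 8 8 5 3 1 4 → sum 42
  kept (positions 1,3,...): 0 0 1 8 5 1 1 2 → sum 18
Total = 60.
60 mod 10 = 0, so the number is valid.

valid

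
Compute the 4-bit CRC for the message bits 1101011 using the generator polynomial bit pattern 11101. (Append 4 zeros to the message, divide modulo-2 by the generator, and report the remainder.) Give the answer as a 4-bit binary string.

Append 4 zeros: 11010110000. Divide by 11101 (XOR where the leading bit is 1):
  pos 0: 11010 XOR 11101 = 00111
  pos 2: 11111 XOR 11101 = 00010
  pos 5: 10000 XOR 11101 = 01101
  pos 6: 11010 XOR 11101 = 00111
Remainder (last 4 bits) = 0111. This is the CRC / FCS.

0111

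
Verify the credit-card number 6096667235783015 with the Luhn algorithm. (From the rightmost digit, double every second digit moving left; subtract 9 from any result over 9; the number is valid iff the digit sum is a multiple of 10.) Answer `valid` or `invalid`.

From the right, keep odd positions and double even positions (subtract 9 from any doubled value over 9):
  doubled (positions 2,4,...): 2 6 5 6 5 3 9 3 → sum 39
  kept (positions 1,3,...): 5 0 8 5 2 6 6 0 → sum 32
Total = 71.
71 mod 10 = 1, so the number is invalid.

invalid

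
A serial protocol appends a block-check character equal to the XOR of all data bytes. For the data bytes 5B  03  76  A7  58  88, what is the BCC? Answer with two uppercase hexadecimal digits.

XOR the bytes together:
  start with 0x5B
  0x5B ⊕ 0x03 = 0x58
  0x58 ⊕ 0x76 = 0x2E
  0x2E ⊕ 0xA7 = 0x89
  0x89 ⊕ 0x58 = 0xD1
  0xD1 ⊕ 0x88 = 0x59

59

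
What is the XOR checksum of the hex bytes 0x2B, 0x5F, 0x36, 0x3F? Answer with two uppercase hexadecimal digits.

7D

XOR the bytes together:
  start with 0x2B
  0x2B ⊕ 0x5F = 0x74
  0x74 ⊕ 0x36 = 0x42
  0x42 ⊕ 0x3F = 0x7D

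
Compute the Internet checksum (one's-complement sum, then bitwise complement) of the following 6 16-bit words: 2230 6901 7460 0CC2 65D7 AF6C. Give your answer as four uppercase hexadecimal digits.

DE67

One's-complement addition (fold any carry out of bit 15 back into bit 0):
  0x2230 + 0x6901 = 0x08B31
  0x8B31 + 0x7460 = 0x0FF91
  0xFF91 + 0x0CC2 = 0x10C53 → wrap carry → 0x0C54
  0x0C54 + 0x65D7 = 0x0722B
  0x722B + 0xAF6C = 0x12197 → wrap carry → 0x2198
One's-complement sum = 0x2198.
Checksum = ~0x2198 & 0xFFFF = 0xDE67.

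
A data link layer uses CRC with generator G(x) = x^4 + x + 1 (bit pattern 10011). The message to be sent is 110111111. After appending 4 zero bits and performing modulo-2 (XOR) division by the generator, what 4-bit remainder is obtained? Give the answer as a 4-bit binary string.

1100

Append 4 zeros: 1101111110000. Divide by 10011 (XOR where the leading bit is 1):
  pos 0: 11011 XOR 10011 = 01000
  pos 1: 10001 XOR 10011 = 00010
  pos 4: 10111 XOR 10011 = 00100
  pos 6: 10000 XOR 10011 = 00011
Remainder (last 4 bits) = 1100. This is the CRC / FCS.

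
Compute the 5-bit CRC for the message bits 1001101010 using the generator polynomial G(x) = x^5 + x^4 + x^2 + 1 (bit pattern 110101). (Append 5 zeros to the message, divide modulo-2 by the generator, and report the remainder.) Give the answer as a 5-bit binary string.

11010

Append 5 zeros: 100110101000000. Divide by 110101 (XOR where the leading bit is 1):
  pos 0: 100110 XOR 110101 = 010011
  pos 1: 100111 XOR 110101 = 010010
  pos 2: 100100 XOR 110101 = 010001
  pos 3: 100011 XOR 110101 = 010110
  pos 4: 101100 XOR 110101 = 011001
  pos 5: 110010 XOR 110101 = 000111
  pos 8: 111000 XOR 110101 = 001101
Remainder (last 5 bits) = 11010. This is the CRC / FCS.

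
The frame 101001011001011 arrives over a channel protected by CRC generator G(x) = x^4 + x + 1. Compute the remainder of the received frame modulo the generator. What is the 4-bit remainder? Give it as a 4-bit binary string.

0000

Modulo-2 division of 101001011001011 by 10011:
  pos 0: 10100 XOR 10011 = 00111
  pos 2: 11110 XOR 10011 = 01101
  pos 3: 11011 XOR 10011 = 01000
  pos 4: 10001 XOR 10011 = 00010
  pos 7: 10001 XOR 10011 = 00010
  pos 10: 10011 XOR 10011 = 00000
Remainder = 0000 (zero — the frame passes the CRC check).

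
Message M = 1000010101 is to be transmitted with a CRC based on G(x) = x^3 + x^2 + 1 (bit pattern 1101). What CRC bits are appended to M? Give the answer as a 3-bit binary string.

Append 3 zeros: 1000010101000. Divide by 1101 (XOR where the leading bit is 1):
  pos 0: 1000 XOR 1101 = 0101
  pos 1: 1010 XOR 1101 = 0111
  pos 2: 1111 XOR 1101 = 0010
  pos 4: 1001 XOR 1101 = 0100
  pos 5: 1000 XOR 1101 = 0101
  pos 6: 1011 XOR 1101 = 0110
  pos 7: 1100 XOR 1101 = 0001
Remainder (last 3 bits) = 100. This is the CRC / FCS.

100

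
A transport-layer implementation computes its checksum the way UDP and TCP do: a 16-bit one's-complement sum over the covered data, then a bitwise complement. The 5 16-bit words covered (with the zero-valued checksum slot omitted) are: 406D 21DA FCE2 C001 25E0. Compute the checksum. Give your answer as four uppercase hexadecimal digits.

BAF3

One's-complement addition (fold any carry out of bit 15 back into bit 0):
  0x406D + 0x21DA = 0x06247
  0x6247 + 0xFCE2 = 0x15F29 → wrap carry → 0x5F2A
  0x5F2A + 0xC001 = 0x11F2B → wrap carry → 0x1F2C
  0x1F2C + 0x25E0 = 0x0450C
One's-complement sum = 0x450C.
Checksum = ~0x450C & 0xFFFF = 0xBAF3.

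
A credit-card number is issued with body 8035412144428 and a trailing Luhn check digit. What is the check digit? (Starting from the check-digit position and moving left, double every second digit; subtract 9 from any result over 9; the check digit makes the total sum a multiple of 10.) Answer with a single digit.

Partial digits right→left: 8 2 4 4 4 1 2 1 4 5 3 0 8
Double every second digit counting from the check-digit position (so the 1st, 3rd, 5th, ... of the partial from the right).
  doubled (with −9 where >9): 7 8 8 4 8 6 7 → sum 48
  kept as-is: 2 4 1 1 5 0 → sum 13
Total = 48 + 13 = 61.
Check digit = (10 − (61 mod 10)) mod 10 = 9.

9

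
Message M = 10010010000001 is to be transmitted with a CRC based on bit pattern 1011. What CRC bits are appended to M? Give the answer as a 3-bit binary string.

Append 3 zeros: 10010010000001000. Divide by 1011 (XOR where the leading bit is 1):
  pos 0: 1001 XOR 1011 = 0010
  pos 2: 1000 XOR 1011 = 0011
  pos 4: 1110 XOR 1011 = 0101
  pos 5: 1010 XOR 1011 = 0001
  pos 8: 1000 XOR 1011 = 0011
  pos 10: 1101 XOR 1011 = 0110
  pos 11: 1100 XOR 1011 = 0111
  pos 12: 1110 XOR 1011 = 0101
  pos 13: 1010 XOR 1011 = 0001
Remainder (last 3 bits) = 001. This is the CRC / FCS.

001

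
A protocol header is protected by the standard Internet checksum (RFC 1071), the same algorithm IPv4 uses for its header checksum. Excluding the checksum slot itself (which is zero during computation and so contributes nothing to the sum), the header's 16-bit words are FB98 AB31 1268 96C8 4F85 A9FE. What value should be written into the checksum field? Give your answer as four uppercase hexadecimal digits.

One's-complement addition (fold any carry out of bit 15 back into bit 0):
  0xFB98 + 0xAB31 = 0x1A6C9 → wrap carry → 0xA6CA
  0xA6CA + 0x1268 = 0x0B932
  0xB932 + 0x96C8 = 0x14FFA → wrap carry → 0x4FFB
  0x4FFB + 0x4F85 = 0x09F80
  0x9F80 + 0xA9FE = 0x1497E → wrap carry → 0x497F
One's-complement sum = 0x497F.
Checksum = ~0x497F & 0xFFFF = 0xB680.

B680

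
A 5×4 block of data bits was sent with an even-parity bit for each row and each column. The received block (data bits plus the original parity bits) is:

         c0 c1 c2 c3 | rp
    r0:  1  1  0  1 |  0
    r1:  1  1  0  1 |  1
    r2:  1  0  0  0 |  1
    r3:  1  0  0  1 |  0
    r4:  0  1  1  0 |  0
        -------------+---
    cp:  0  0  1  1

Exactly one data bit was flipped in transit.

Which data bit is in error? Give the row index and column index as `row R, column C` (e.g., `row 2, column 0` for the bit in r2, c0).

row 0, column 1

Recompute each row's even parity and compare to rp:
  r0: data parity 1, sent rp 0 → mismatch
  r1: data parity 1, sent rp 1 → ok
  r2: data parity 1, sent rp 1 → ok
  r3: data parity 0, sent rp 0 → ok
  r4: data parity 0, sent rp 0 → ok
Recompute each column's even parity and compare to cp:
  c0: data parity 0, sent cp 0 → ok
  c1: data parity 1, sent cp 0 → mismatch
  c2: data parity 1, sent cp 1 → ok
  c3: data parity 1, sent cp 1 → ok
Exactly one row (r0) and one column (c1) fail → the flipped bit is at their intersection.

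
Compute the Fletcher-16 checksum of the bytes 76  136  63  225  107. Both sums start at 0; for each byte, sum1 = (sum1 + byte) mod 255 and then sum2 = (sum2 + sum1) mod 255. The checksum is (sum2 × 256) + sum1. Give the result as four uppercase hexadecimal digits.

Running sums (mod 255):
  after byte 0 (76): sum1=76, sum2=76
  after byte 1 (136): sum1=212, sum2=33
  after byte 2 (63): sum1=20, sum2=53
  after byte 3 (225): sum1=245, sum2=43
  after byte 4 (107): sum1=97, sum2=140
Checksum = sum2·256 + sum1 = 140·256 + 97 = 35937 = 0x8C61.

8C61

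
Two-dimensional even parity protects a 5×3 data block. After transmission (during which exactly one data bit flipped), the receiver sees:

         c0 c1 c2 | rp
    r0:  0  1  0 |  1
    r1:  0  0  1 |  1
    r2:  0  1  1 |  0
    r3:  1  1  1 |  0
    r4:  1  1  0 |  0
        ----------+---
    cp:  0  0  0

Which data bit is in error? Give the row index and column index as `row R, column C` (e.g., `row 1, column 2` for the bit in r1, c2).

Recompute each row's even parity and compare to rp:
  r0: data parity 1, sent rp 1 → ok
  r1: data parity 1, sent rp 1 → ok
  r2: data parity 0, sent rp 0 → ok
  r3: data parity 1, sent rp 0 → mismatch
  r4: data parity 0, sent rp 0 → ok
Recompute each column's even parity and compare to cp:
  c0: data parity 0, sent cp 0 → ok
  c1: data parity 0, sent cp 0 → ok
  c2: data parity 1, sent cp 0 → mismatch
Exactly one row (r3) and one column (c2) fail → the flipped bit is at their intersection.

row 3, column 2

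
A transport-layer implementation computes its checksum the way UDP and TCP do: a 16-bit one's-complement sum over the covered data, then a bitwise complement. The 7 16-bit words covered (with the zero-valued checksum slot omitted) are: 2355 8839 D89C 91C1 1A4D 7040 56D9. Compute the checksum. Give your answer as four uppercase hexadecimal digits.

One's-complement addition (fold any carry out of bit 15 back into bit 0):
  0x2355 + 0x8839 = 0x0AB8E
  0xAB8E + 0xD89C = 0x1842A → wrap carry → 0x842B
  0x842B + 0x91C1 = 0x115EC → wrap carry → 0x15ED
  0x15ED + 0x1A4D = 0x0303A
  0x303A + 0x7040 = 0x0A07A
  0xA07A + 0x56D9 = 0x0F753
One's-complement sum = 0xF753.
Checksum = ~0xF753 & 0xFFFF = 0x08AC.

08AC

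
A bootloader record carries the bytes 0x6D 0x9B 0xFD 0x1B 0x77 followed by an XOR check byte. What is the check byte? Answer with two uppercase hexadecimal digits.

67

XOR the bytes together:
  start with 0x6D
  0x6D ⊕ 0x9B = 0xF6
  0xF6 ⊕ 0xFD = 0x0B
  0x0B ⊕ 0x1B = 0x10
  0x10 ⊕ 0x77 = 0x67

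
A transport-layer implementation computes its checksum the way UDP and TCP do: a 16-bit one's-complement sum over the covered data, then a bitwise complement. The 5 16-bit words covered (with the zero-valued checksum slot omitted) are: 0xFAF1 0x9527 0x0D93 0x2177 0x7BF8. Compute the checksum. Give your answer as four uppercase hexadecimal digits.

One's-complement addition (fold any carry out of bit 15 back into bit 0):
  0xFAF1 + 0x9527 = 0x19018 → wrap carry → 0x9019
  0x9019 + 0x0D93 = 0x09DAC
  0x9DAC + 0x2177 = 0x0BF23
  0xBF23 + 0x7BF8 = 0x13B1B → wrap carry → 0x3B1C
One's-complement sum = 0x3B1C.
Checksum = ~0x3B1C & 0xFFFF = 0xC4E3.

C4E3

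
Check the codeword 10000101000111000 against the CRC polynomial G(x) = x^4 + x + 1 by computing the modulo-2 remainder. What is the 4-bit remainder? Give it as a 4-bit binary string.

Modulo-2 division of 10000101000111000 by 10011:
  pos 0: 10000 XOR 10011 = 00011
  pos 3: 11101 XOR 10011 = 01110
  pos 4: 11100 XOR 10011 = 01111
  pos 5: 11110 XOR 10011 = 01101
  pos 6: 11010 XOR 10011 = 01001
  pos 7: 10011 XOR 10011 = 00000
  pos 12: 11000 XOR 10011 = 01011
Remainder = 1011 (nonzero — an error is detected).

1011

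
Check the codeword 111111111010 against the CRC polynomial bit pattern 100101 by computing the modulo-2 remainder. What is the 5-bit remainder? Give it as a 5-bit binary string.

Modulo-2 division of 111111111010 by 100101:
  pos 0: 111111 XOR 100101 = 011010
  pos 1: 110101 XOR 100101 = 010000
  pos 2: 100001 XOR 100101 = 000100
  pos 5: 100101 XOR 100101 = 000000
Remainder = 00000 (zero — the frame passes the CRC check).

00000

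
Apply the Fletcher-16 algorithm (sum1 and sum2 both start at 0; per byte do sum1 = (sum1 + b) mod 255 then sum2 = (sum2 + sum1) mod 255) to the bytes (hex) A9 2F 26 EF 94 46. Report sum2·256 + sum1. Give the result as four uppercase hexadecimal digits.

BDC9

Running sums (mod 255):
  after byte 0 (A9): sum1=169, sum2=169
  after byte 1 (2F): sum1=216, sum2=130
  after byte 2 (26): sum1=254, sum2=129
  after byte 3 (EF): sum1=238, sum2=112
  after byte 4 (94): sum1=131, sum2=243
  after byte 5 (46): sum1=201, sum2=189
Checksum = sum2·256 + sum1 = 189·256 + 201 = 48585 = 0xBDC9.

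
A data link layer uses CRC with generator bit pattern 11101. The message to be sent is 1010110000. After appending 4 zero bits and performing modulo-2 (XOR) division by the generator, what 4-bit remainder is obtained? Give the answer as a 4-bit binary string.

Append 4 zeros: 10101100000000. Divide by 11101 (XOR where the leading bit is 1):
  pos 0: 10101 XOR 11101 = 01000
  pos 1: 10001 XOR 11101 = 01100
  pos 2: 11000 XOR 11101 = 00101
  pos 4: 10100 XOR 11101 = 01001
  pos 5: 10010 XOR 11101 = 01111
  pos 6: 11110 XOR 11101 = 00011
  pos 9: 11000 XOR 11101 = 00101
Remainder (last 4 bits) = 0101. This is the CRC / FCS.

0101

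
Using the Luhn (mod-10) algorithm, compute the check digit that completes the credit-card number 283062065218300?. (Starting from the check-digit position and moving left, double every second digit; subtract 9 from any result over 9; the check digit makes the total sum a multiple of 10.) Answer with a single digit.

2

Partial digits right→left: 0 0 3 8 1 2 5 6 0 2 6 0 3 8 2
Double every second digit counting from the check-digit position (so the 1st, 3rd, 5th, ... of the partial from the right).
  doubled (with −9 where >9): 0 6 2 1 0 3 6 4 → sum 22
  kept as-is: 0 8 2 6 2 0 8 → sum 26
Total = 22 + 26 = 48.
Check digit = (10 − (48 mod 10)) mod 10 = 2.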